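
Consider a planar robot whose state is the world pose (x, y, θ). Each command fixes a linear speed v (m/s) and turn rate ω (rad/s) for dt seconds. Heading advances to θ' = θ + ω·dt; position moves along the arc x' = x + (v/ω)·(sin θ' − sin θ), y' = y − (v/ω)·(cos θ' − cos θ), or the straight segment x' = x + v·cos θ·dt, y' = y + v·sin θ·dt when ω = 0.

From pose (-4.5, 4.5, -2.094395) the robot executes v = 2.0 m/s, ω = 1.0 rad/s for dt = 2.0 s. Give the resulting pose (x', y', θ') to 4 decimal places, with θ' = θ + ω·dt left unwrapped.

(-2.9565, 1.5089, -0.0944)

θ' = -2.0944 + 1.0·2.0 = -0.0944
R = v/ω = 2.0/1.0 = 2.0000
x' = -4.5 + 2.0000·(sin -0.0944 − sin -2.0944) = -2.9565
y' = 4.5 − 2.0000·(cos -0.0944 − cos -2.0944) = 1.5089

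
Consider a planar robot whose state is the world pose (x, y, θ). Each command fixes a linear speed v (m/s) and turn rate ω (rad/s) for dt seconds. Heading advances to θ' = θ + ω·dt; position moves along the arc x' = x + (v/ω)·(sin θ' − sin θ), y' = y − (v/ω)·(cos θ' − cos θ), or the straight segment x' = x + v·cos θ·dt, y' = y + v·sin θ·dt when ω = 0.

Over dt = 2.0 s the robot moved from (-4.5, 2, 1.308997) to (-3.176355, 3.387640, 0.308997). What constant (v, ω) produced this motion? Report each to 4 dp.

Δθ = 0.308997 − 1.308997 = -1.000000
ω = Δθ/dt = -1.000000/2.0 = -0.5000
R = −Δy/(cos θ' − cos θ) = -2.0000
v = R·ω = -2.0000·-0.5000 = 1.0000

v = 1.0000, ω = -0.5000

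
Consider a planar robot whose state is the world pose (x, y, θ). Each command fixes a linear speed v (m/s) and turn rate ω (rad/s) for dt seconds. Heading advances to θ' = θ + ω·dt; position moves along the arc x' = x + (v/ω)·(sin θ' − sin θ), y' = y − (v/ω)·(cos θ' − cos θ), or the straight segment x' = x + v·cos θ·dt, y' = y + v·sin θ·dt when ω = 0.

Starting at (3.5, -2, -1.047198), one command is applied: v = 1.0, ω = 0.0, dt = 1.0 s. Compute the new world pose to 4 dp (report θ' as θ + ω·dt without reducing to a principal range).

(4.0000, -2.8660, -1.0472)

θ' = -1.0472 + 0.0·1.0 = -1.0472
ω = 0 → straight: x' = 3.5 + 1.0·cos(-1.0472)·1.0 = 4.0000
y' = -2 + 1.0·sin(-1.0472)·1.0 = -2.8660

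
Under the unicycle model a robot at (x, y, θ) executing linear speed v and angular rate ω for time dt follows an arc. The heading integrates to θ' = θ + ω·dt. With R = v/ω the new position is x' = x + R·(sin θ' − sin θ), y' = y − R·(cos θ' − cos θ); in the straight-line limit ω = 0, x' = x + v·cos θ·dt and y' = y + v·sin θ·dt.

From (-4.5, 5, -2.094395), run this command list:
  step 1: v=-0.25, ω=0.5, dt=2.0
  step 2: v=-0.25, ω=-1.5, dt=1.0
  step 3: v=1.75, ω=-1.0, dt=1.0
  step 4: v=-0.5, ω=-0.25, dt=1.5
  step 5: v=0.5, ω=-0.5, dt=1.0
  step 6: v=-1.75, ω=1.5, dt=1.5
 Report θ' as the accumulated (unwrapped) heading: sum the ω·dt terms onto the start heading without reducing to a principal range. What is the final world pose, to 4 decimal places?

(-3.6775, 5.1853, -2.2194)

step 1: θ'=-1.0944 (R=-0.5000) → pose (-4.4887, 5.4793, -1.0944)
step 2: θ'=-2.5944 (R=0.1667) → pose (-4.4273, 5.6981, -2.5944)
step 3: θ'=-3.5944 (R=-1.7500) → pose (-6.1034, 5.6189, -3.5944)
step 4: θ'=-3.9694 (R=2.0000) → pose (-5.5055, 5.1734, -3.9694)
step 5: θ'=-4.4694 (R=-1.0000) → pose (-5.7397, 5.6093, -4.4694)
step 6: θ'=-2.2194 (R=-1.1667) → pose (-3.6775, 5.1853, -2.2194)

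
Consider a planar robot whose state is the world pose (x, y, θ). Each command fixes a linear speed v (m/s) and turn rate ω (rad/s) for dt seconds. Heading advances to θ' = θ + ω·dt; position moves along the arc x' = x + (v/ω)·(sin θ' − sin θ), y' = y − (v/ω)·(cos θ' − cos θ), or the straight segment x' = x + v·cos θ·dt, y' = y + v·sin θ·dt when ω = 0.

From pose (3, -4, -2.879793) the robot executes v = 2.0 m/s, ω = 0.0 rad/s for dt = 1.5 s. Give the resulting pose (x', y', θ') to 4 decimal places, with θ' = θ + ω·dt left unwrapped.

θ' = -2.8798 + 0.0·1.5 = -2.8798
ω = 0 → straight: x' = 3 + 2.0·cos(-2.8798)·1.5 = 0.1022
y' = -4 + 2.0·sin(-2.8798)·1.5 = -4.7765

(0.1022, -4.7765, -2.8798)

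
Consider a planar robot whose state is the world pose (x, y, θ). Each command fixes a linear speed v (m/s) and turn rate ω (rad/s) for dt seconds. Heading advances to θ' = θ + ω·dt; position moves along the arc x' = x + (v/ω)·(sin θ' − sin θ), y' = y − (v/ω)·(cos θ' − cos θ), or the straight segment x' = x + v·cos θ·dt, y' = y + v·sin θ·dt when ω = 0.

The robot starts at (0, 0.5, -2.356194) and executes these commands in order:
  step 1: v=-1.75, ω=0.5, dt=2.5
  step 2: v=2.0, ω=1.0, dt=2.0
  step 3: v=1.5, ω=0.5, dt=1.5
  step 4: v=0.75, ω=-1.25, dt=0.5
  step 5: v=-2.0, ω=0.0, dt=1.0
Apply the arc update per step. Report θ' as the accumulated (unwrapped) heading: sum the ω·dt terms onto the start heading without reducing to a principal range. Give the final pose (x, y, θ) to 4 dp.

(3.6934, 4.9400, 1.0188)

step 1: θ'=-1.1062 (R=-3.5000) → pose (0.6541, 4.5431, -1.1062)
step 2: θ'=0.8938 (R=2.0000) → pose (4.0010, 4.1863, 0.8938)
step 3: θ'=1.6438 (R=3.0000) → pose (4.6547, 6.2845, 1.6438)
step 4: θ'=1.0188 (R=-0.6000) → pose (4.7422, 6.6429, 1.0188)
step 5: θ'=1.0188 (straight) → pose (3.6934, 4.9400, 1.0188)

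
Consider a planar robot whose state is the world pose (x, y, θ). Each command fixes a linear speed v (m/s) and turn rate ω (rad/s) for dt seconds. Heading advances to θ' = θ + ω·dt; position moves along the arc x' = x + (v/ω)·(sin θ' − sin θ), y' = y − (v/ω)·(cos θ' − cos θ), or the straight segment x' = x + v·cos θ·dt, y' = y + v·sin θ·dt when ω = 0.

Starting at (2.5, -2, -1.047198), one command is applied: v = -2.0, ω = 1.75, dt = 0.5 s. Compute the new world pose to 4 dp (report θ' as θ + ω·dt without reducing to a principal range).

(1.7061, -1.4455, -0.1722)

θ' = -1.0472 + 1.75·0.5 = -0.1722
R = v/ω = -2.0/1.75 = -1.1429
x' = 2.5 + -1.1429·(sin -0.1722 − sin -1.0472) = 1.7061
y' = -2 − -1.1429·(cos -0.1722 − cos -1.0472) = -1.4455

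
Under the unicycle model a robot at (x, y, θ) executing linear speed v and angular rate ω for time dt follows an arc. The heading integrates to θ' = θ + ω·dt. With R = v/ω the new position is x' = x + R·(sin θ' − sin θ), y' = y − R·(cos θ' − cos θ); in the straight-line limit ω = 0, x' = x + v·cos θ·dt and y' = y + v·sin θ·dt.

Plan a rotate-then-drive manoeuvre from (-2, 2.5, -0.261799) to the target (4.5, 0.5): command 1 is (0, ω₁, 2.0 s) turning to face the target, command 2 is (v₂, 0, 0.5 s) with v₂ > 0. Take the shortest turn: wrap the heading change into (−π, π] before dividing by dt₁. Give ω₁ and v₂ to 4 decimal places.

ω₁ = -0.0183, v₂ = 13.6015

heading to target = atan2(0.5−2.5, 4.5−-2) = -0.2985
Δθ = wrap(-0.2985 − -0.2618) = -0.0367; ω₁ = Δθ/dt₁ = -0.0183
distance = √((4.5−-2)² + (0.5−2.5)²) = 6.8007; v₂ = distance/dt₂ = 13.6015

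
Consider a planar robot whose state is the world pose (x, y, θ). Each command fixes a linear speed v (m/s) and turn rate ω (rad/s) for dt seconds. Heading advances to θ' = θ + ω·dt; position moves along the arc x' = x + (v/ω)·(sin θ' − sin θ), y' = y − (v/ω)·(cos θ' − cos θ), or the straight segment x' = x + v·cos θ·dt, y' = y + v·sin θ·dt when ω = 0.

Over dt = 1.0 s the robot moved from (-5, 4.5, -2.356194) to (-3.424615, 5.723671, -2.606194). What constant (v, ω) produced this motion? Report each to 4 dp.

Δθ = -2.606194 − -2.356194 = -0.250000
ω = Δθ/dt = -0.250000/1.0 = -0.2500
R = Δx/(sin θ' − sin θ) = 8.0000
v = R·ω = 8.0000·-0.2500 = -2.0000

v = -2.0000, ω = -0.2500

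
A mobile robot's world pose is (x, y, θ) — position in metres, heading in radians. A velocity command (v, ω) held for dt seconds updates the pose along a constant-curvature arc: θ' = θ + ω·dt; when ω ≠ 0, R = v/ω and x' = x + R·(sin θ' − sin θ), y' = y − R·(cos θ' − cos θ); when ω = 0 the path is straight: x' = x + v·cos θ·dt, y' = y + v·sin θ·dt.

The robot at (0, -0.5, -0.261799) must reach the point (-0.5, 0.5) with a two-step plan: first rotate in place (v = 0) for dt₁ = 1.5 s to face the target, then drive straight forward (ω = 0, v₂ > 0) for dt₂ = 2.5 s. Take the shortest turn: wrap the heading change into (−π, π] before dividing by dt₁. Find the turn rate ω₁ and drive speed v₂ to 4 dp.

ω₁ = 1.5308, v₂ = 0.4472

heading to target = atan2(0.5−-0.5, -0.5−0) = 2.0344
Δθ = wrap(2.0344 − -0.2618) = 2.2962; ω₁ = Δθ/dt₁ = 1.5308
distance = √((-0.5−0)² + (0.5−-0.5)²) = 1.1180; v₂ = distance/dt₂ = 0.4472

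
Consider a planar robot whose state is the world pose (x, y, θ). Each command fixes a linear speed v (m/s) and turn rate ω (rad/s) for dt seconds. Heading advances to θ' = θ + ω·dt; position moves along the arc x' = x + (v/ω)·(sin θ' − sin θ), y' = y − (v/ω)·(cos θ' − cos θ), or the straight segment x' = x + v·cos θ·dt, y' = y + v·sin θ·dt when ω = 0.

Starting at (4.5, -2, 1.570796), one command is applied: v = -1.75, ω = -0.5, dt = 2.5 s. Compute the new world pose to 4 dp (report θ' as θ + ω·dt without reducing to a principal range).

θ' = 1.5708 + -0.5·2.5 = 0.3208
R = v/ω = -1.75/-0.5 = 3.5000
x' = 4.5 + 3.5000·(sin 0.3208 − sin 1.5708) = 2.1036
y' = -2 − 3.5000·(cos 0.3208 − cos 1.5708) = -5.3214

(2.1036, -5.3214, 0.3208)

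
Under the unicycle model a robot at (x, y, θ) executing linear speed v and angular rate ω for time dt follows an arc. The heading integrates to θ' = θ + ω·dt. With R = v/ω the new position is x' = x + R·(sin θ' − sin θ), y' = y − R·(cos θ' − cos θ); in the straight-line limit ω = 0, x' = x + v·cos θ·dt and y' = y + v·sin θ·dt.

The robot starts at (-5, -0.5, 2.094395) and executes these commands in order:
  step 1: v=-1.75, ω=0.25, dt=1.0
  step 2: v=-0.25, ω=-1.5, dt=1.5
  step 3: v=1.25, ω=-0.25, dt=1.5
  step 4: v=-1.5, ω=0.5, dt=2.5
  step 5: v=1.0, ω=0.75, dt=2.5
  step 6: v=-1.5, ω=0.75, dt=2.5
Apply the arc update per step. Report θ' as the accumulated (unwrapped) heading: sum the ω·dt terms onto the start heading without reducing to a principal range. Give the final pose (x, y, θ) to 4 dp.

(-3.6209, 0.4237, 4.7194)

step 1: θ'=2.3444 (R=-7.0000) → pose (-3.9456, -1.8910, 2.3444)
step 2: θ'=0.0944 (R=0.1667) → pose (-4.0492, -2.1734, 0.0944)
step 3: θ'=-0.2806 (R=-5.0000) → pose (-2.1932, -2.3467, -0.2806)
step 4: θ'=0.9694 (R=-3.0000) → pose (-5.4976, -3.5319, 0.9694)
step 5: θ'=2.8444 (R=1.3333) → pose (-6.2066, -1.5027, 2.8444)
step 6: θ'=4.7194 (R=-2.0000) → pose (-3.6209, 0.4237, 4.7194)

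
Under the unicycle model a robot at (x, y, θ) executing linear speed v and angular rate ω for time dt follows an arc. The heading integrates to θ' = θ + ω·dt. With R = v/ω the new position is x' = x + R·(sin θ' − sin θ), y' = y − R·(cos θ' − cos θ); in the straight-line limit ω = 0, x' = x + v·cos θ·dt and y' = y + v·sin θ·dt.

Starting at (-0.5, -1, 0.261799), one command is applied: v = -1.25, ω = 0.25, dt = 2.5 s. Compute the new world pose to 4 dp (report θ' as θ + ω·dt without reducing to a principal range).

(-3.0812, -2.6701, 0.8868)

θ' = 0.2618 + 0.25·2.5 = 0.8868
R = v/ω = -1.25/0.25 = -5.0000
x' = -0.5 + -5.0000·(sin 0.8868 − sin 0.2618) = -3.0812
y' = -1 − -5.0000·(cos 0.8868 − cos 0.2618) = -2.6701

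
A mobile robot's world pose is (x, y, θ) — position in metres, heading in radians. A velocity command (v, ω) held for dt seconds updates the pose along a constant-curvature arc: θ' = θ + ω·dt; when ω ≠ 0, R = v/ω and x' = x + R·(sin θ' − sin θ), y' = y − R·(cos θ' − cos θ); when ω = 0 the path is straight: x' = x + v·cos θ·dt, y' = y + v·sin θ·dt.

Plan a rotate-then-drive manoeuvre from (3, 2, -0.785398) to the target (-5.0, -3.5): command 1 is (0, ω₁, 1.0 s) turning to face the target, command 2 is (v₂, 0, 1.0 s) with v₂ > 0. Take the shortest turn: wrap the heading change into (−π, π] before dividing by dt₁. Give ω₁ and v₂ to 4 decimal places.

ω₁ = -1.7539, v₂ = 9.7082

heading to target = atan2(-3.5−2, -5−3) = -2.5393
Δθ = wrap(-2.5393 − -0.7854) = -1.7539; ω₁ = Δθ/dt₁ = -1.7539
distance = √((-5−3)² + (-3.5−2)²) = 9.7082; v₂ = distance/dt₂ = 9.7082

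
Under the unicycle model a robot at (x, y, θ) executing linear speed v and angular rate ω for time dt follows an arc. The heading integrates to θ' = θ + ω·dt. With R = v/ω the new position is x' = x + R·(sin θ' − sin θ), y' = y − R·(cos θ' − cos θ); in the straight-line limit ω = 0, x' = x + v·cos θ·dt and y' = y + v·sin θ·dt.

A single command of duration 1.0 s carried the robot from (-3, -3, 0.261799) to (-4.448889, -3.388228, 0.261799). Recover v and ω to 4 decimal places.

v = -1.5000, ω = 0.0000

Δθ = 0.261799 − 0.261799 = 0.000000
ω = Δθ/dt = 0.000000/1.0 = 0.0000
ω = 0 → v = (Δx·cos θ + Δy·sin θ)/dt = -1.5000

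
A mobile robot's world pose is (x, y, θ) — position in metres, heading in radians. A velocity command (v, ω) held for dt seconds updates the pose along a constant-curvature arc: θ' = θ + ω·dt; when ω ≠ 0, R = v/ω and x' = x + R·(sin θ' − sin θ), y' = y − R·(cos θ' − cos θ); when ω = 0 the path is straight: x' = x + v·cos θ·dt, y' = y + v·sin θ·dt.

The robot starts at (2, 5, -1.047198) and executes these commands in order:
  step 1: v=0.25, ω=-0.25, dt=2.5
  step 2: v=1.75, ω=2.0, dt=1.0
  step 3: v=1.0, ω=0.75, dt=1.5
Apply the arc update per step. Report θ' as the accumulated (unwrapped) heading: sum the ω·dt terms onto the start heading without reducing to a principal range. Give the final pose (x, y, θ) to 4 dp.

step 1: θ'=-1.6722 (R=-1.0000) → pose (2.1288, 4.3988, -1.6722)
step 2: θ'=0.3278 (R=0.8750) → pose (3.2811, 3.4818, 0.3278)
step 3: θ'=1.4528 (R=1.3333) → pose (4.1758, 4.5872, 1.4528)

(4.1758, 4.5872, 1.4528)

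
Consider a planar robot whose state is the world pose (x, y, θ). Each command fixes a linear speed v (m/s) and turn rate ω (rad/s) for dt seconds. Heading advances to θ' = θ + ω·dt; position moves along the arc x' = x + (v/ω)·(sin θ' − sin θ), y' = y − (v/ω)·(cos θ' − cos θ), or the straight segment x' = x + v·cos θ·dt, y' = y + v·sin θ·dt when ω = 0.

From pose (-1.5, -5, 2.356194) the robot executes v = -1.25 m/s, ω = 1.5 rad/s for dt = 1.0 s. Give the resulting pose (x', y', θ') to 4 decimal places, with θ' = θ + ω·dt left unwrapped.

θ' = 2.3562 + 1.5·1.0 = 3.8562
R = v/ω = -1.25/1.5 = -0.8333
x' = -1.5 + -0.8333·(sin 3.8562 − sin 2.3562) = -0.3646
y' = -5 − -0.8333·(cos 3.8562 − cos 2.3562) = -5.0402

(-0.3646, -5.0402, 3.8562)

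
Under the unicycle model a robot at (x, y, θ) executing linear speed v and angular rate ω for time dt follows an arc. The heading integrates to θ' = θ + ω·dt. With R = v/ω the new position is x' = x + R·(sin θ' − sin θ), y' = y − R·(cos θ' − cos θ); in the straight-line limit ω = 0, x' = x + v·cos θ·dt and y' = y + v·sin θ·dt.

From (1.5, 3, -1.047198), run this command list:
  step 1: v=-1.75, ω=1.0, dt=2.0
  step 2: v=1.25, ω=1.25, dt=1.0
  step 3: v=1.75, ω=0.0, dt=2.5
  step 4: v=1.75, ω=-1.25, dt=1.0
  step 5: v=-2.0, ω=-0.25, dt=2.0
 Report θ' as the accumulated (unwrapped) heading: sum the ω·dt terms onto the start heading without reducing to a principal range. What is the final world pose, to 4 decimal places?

(-7.0666, 6.9187, 0.4528)

step 1: θ'=0.9528 (R=-1.7500) → pose (-1.4419, 3.1390, 0.9528)
step 2: θ'=2.2028 (R=1.0000) → pose (-1.4501, 4.3091, 2.2028)
step 3: θ'=2.2028 (straight) → pose (-4.0347, 7.8391, 2.2028)
step 4: θ'=0.9528 (R=-1.4000) → pose (-4.0461, 9.4773, 0.9528)
step 5: θ'=0.4528 (R=8.0000) → pose (-7.0666, 6.9187, 0.4528)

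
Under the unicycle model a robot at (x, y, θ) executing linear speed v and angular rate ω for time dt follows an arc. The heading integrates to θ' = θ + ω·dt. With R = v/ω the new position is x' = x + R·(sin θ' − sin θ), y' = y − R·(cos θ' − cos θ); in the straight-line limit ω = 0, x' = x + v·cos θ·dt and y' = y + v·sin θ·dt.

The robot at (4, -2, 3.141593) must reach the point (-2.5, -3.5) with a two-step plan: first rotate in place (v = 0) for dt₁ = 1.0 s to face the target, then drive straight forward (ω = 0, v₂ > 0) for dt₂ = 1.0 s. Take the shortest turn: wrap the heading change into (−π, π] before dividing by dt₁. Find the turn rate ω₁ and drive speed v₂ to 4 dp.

ω₁ = 0.2268, v₂ = 6.6708

heading to target = atan2(-3.5−-2, -2.5−4) = -2.9148
Δθ = wrap(-2.9148 − 3.1416) = 0.2268; ω₁ = Δθ/dt₁ = 0.2268
distance = √((-2.5−4)² + (-3.5−-2)²) = 6.6708; v₂ = distance/dt₂ = 6.6708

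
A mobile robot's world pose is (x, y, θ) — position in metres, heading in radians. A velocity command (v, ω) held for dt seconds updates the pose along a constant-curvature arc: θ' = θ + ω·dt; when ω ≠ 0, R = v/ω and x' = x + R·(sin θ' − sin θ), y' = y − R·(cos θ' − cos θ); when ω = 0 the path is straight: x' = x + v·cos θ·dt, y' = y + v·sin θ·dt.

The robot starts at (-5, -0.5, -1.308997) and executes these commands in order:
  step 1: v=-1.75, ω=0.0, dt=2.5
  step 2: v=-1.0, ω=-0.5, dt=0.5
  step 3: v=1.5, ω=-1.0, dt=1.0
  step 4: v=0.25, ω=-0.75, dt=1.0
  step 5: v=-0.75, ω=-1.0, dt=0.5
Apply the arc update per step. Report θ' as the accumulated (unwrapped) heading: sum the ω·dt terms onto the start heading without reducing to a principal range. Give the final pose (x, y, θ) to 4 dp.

(-6.7746, 2.7489, -3.8090)

step 1: θ'=-1.3090 (straight) → pose (-6.1323, 3.7259, -1.3090)
step 2: θ'=-1.5590 (R=2.0000) → pose (-6.2003, 4.2200, -1.5590)
step 3: θ'=-2.5590 (R=-1.5000) → pose (-6.8749, 2.9497, -2.5590)
step 4: θ'=-3.3090 (R=-0.3333) → pose (-7.1139, 2.8994, -3.3090)
step 5: θ'=-3.8090 (R=0.7500) → pose (-6.7746, 2.7489, -3.8090)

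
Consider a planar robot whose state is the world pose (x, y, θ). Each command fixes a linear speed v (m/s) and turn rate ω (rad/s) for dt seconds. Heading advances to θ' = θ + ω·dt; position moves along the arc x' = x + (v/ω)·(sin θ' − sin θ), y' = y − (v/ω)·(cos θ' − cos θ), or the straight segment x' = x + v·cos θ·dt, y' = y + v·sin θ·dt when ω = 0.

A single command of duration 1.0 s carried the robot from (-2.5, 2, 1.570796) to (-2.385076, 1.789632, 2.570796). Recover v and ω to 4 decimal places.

Δθ = 2.570796 − 1.570796 = 1.000000
ω = Δθ/dt = 1.000000/1.0 = 1.0000
R = −Δy/(cos θ' − cos θ) = -0.2500
v = R·ω = -0.2500·1.0000 = -0.2500

v = -0.2500, ω = 1.0000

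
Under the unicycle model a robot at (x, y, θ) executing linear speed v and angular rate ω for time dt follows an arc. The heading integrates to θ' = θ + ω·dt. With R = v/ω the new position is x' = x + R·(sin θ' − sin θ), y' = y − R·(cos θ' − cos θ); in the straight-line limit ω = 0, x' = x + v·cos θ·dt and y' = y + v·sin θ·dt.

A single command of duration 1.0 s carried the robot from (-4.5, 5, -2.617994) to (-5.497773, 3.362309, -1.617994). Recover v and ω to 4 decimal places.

v = 2.0000, ω = 1.0000

Δθ = -1.617994 − -2.617994 = 1.000000
ω = Δθ/dt = 1.000000/1.0 = 1.0000
R = −Δy/(cos θ' − cos θ) = 2.0000
v = R·ω = 2.0000·1.0000 = 2.0000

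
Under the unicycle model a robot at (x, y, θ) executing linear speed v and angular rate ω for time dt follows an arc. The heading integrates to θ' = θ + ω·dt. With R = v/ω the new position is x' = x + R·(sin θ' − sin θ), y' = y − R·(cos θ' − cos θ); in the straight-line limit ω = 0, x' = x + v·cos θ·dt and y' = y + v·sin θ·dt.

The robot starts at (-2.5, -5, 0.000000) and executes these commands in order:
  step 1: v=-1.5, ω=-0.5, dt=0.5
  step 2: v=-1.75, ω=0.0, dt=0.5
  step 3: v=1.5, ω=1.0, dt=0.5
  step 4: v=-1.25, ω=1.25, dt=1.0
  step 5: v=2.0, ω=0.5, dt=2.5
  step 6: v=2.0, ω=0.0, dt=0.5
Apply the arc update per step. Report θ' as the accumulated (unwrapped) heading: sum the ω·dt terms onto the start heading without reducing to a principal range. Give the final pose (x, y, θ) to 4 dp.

step 1: θ'=-0.2500 (R=3.0000) → pose (-3.2422, -4.9067, -0.2500)
step 2: θ'=-0.2500 (straight) → pose (-4.0900, -4.6903, -0.2500)
step 3: θ'=0.2500 (R=1.5000) → pose (-3.3478, -4.6903, 0.2500)
step 4: θ'=1.5000 (R=-1.0000) → pose (-4.0979, -5.5884, 1.5000)
step 5: θ'=2.7500 (R=4.0000) → pose (-6.5612, -1.6083, 2.7500)
step 6: θ'=2.7500 (straight) → pose (-7.4855, -1.2266, 2.7500)

(-7.4855, -1.2266, 2.7500)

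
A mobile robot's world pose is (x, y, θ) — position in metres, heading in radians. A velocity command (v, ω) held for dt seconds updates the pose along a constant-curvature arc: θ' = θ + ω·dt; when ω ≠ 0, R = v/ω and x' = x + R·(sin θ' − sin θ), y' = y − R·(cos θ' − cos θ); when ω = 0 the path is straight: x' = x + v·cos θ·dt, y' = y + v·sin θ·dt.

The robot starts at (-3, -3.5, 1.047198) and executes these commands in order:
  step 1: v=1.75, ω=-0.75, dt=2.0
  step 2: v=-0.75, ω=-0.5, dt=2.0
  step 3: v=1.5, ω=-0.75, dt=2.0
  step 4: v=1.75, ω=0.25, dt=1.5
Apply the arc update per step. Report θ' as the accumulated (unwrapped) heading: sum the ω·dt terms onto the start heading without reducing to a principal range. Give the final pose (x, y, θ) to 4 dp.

step 1: θ'=-0.4528 (R=-2.3333) → pose (0.0415, -2.5685, -0.4528)
step 2: θ'=-1.4528 (R=1.5000) → pose (-0.7918, -1.3962, -1.4528)
step 3: θ'=-2.9528 (R=-2.0000) → pose (-2.4026, -3.5961, -2.9528)
step 4: θ'=-2.5778 (R=7.0000) → pose (-4.8296, -4.5551, -2.5778)

(-4.8296, -4.5551, -2.5778)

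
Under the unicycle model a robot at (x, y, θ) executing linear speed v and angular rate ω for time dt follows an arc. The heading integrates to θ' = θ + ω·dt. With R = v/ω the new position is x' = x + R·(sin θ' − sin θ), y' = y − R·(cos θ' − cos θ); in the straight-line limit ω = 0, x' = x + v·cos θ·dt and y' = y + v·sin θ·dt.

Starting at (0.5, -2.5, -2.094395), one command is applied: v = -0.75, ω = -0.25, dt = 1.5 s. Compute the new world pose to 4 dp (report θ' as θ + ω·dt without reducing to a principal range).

(1.2300, -1.6526, -2.4694)

θ' = -2.0944 + -0.25·1.5 = -2.4694
R = v/ω = -0.75/-0.25 = 3.0000
x' = 0.5 + 3.0000·(sin -2.4694 − sin -2.0944) = 1.2300
y' = -2.5 − 3.0000·(cos -2.4694 − cos -2.0944) = -1.6526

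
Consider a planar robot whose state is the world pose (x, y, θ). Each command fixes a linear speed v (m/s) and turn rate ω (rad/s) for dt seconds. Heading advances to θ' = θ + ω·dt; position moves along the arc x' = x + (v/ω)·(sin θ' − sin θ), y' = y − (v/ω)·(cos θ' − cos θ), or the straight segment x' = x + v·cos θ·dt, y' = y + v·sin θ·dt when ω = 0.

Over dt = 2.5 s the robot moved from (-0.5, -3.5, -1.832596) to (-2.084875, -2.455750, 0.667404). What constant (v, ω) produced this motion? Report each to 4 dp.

Δθ = 0.667404 − -1.832596 = 2.500000
ω = Δθ/dt = 2.500000/2.5 = 1.0000
R = Δx/(sin θ' − sin θ) = -1.0000
v = R·ω = -1.0000·1.0000 = -1.0000

v = -1.0000, ω = 1.0000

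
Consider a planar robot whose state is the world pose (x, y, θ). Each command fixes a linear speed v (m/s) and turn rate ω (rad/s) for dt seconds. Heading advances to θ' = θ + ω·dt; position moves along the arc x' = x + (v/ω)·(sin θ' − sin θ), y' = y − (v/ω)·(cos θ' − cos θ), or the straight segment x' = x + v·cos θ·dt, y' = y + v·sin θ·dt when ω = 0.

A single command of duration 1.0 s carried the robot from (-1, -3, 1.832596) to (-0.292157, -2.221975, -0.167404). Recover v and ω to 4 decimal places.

Δθ = -0.167404 − 1.832596 = -2.000000
ω = Δθ/dt = -2.000000/1.0 = -2.0000
R = −Δy/(cos θ' − cos θ) = -0.6250
v = R·ω = -0.6250·-2.0000 = 1.2500

v = 1.2500, ω = -2.0000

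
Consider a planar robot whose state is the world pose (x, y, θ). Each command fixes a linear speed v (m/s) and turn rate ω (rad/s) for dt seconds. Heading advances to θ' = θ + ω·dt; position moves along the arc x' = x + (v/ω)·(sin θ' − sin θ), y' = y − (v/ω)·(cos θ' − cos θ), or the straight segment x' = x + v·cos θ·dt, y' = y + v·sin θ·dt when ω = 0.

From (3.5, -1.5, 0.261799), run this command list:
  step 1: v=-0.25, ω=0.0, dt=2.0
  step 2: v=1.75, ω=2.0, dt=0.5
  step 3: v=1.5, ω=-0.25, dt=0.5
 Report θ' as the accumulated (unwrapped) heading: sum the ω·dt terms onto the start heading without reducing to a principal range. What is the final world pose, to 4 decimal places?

(3.8962, -0.3519, 1.1368)

step 1: θ'=0.2618 (straight) → pose (3.0170, -1.6294, 0.2618)
step 2: θ'=1.2618 (R=0.8750) → pose (3.6241, -1.0503, 1.2618)
step 3: θ'=1.1368 (R=-6.0000) → pose (3.8962, -0.3519, 1.1368)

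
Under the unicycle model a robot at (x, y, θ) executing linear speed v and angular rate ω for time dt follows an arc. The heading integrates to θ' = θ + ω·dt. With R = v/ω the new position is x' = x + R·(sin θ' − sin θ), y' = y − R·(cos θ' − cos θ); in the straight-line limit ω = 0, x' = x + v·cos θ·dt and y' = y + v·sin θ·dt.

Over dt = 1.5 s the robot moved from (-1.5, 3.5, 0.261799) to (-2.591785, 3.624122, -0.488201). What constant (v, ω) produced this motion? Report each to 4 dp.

v = -0.7500, ω = -0.5000

Δθ = -0.488201 − 0.261799 = -0.750000
ω = Δθ/dt = -0.750000/1.5 = -0.5000
R = Δx/(sin θ' − sin θ) = 1.5000
v = R·ω = 1.5000·-0.5000 = -0.7500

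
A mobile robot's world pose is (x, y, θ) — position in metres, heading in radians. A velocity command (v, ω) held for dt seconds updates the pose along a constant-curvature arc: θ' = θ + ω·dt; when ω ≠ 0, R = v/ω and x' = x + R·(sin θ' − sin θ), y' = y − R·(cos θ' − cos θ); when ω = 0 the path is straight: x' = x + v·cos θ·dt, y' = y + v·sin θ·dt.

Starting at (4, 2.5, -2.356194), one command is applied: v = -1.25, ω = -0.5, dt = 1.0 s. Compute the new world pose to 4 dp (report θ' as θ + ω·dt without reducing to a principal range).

θ' = -2.3562 + -0.5·1.0 = -2.8562
R = v/ω = -1.25/-0.5 = 2.5000
x' = 4 + 2.5000·(sin -2.8562 − sin -2.3562) = 5.0639
y' = 2.5 − 2.5000·(cos -2.8562 − cos -2.3562) = 3.1311

(5.0639, 3.1311, -2.8562)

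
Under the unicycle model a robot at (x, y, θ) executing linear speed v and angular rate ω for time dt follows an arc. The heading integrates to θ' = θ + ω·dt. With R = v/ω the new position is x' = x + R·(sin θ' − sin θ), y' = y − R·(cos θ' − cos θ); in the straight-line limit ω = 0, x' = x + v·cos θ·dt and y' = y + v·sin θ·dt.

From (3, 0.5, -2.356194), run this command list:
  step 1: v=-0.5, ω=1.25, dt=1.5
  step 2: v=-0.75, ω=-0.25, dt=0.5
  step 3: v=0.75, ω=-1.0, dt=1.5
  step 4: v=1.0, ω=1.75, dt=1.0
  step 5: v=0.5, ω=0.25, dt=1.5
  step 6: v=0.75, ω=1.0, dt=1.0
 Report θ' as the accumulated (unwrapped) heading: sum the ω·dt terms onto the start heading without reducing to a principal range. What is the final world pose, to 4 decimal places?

step 1: θ'=-0.4812 (R=-0.4000) → pose (2.9023, 1.1374, -0.4812)
step 2: θ'=-0.6062 (R=3.0000) → pose (2.5816, 1.3313, -0.6062)
step 3: θ'=-2.1062 (R=-0.7500) → pose (2.7993, 0.3323, -2.1062)
step 4: θ'=-0.3562 (R=0.5714) → pose (3.0915, -0.4948, -0.3562)
step 5: θ'=0.0188 (R=2.0000) → pose (3.8265, -0.6200, 0.0188)
step 6: θ'=1.0188 (R=0.7500) → pose (4.4511, -0.2634, 1.0188)

(4.4511, -0.2634, 1.0188)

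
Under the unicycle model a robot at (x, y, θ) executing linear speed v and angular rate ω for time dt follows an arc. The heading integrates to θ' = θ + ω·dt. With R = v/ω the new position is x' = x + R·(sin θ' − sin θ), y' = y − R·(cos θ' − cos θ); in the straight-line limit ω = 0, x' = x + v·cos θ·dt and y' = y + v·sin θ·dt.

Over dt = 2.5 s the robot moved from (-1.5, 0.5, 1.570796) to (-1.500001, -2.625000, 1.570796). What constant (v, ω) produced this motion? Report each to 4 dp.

v = -1.2500, ω = 0.0000

Δθ = 1.570796 − 1.570796 = 0.000000
ω = Δθ/dt = 0.000000/2.5 = 0.0000
ω = 0 → v = (Δx·cos θ + Δy·sin θ)/dt = -1.2500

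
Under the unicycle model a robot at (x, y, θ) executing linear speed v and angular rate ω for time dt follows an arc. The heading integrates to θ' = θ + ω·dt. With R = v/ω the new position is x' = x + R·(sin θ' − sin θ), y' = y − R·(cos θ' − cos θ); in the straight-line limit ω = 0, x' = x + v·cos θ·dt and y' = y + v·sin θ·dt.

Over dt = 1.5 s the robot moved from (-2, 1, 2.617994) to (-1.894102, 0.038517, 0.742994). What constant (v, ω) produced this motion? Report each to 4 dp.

v = -0.7500, ω = -1.2500

Δθ = 0.742994 − 2.617994 = -1.875000
ω = Δθ/dt = -1.875000/1.5 = -1.2500
R = −Δy/(cos θ' − cos θ) = 0.6000
v = R·ω = 0.6000·-1.2500 = -0.7500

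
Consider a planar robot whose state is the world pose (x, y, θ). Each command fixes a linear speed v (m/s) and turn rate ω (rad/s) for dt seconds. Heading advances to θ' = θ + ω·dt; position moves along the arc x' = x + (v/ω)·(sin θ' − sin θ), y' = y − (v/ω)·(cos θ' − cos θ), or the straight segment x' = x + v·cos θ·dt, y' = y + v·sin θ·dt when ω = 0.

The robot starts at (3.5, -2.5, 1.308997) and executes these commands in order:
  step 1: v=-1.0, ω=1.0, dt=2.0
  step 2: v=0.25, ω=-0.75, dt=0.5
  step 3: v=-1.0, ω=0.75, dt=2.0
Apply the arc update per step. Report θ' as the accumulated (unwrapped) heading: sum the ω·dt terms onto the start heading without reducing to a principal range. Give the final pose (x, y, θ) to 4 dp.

step 1: θ'=3.3090 (R=-1.0000) → pose (4.6325, -3.7448, 3.3090)
step 2: θ'=2.9340 (R=-0.3333) → pose (4.5083, -3.7423, 2.9340)
step 3: θ'=4.4340 (R=-1.3333) → pose (6.0651, -2.8040, 4.4340)

(6.0651, -2.8040, 4.4340)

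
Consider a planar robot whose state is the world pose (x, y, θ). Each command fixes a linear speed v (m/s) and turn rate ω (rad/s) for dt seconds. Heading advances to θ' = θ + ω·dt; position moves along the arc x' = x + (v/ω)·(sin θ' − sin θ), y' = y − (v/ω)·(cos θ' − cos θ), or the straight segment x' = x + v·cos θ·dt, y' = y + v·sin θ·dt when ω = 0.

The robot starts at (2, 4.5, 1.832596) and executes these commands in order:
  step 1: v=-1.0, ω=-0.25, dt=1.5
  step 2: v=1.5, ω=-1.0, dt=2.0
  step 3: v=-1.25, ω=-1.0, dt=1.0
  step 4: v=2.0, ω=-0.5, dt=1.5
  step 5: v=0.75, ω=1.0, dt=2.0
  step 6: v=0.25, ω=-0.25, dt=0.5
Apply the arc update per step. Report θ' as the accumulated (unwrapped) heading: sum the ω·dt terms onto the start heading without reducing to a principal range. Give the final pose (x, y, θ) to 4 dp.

step 1: θ'=1.4576 (R=4.0000) → pose (2.1107, 3.0129, 1.4576)
step 2: θ'=-0.5424 (R=-1.5000) → pose (4.3754, 4.1282, -0.5424)
step 3: θ'=-1.5424 (R=1.2500) → pose (3.7711, 5.1633, -1.5424)
step 4: θ'=-2.2924 (R=-4.0000) → pose (2.7757, 2.4073, -2.2924)
step 5: θ'=-0.2924 (R=0.7500) → pose (3.1226, 1.1937, -0.2924)
step 6: θ'=-0.4174 (R=-1.0000) → pose (3.2397, 1.1503, -0.4174)

(3.2397, 1.1503, -0.4174)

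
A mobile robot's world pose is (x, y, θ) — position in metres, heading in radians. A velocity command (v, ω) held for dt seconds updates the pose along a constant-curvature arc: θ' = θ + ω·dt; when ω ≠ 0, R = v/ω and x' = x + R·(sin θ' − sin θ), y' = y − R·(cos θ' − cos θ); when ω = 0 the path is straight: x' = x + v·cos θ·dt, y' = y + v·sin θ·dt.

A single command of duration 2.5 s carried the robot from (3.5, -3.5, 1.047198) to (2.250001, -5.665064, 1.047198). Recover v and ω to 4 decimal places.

v = -1.0000, ω = 0.0000

Δθ = 1.047198 − 1.047198 = 0.000000
ω = Δθ/dt = 0.000000/2.5 = 0.0000
ω = 0 → v = (Δx·cos θ + Δy·sin θ)/dt = -1.0000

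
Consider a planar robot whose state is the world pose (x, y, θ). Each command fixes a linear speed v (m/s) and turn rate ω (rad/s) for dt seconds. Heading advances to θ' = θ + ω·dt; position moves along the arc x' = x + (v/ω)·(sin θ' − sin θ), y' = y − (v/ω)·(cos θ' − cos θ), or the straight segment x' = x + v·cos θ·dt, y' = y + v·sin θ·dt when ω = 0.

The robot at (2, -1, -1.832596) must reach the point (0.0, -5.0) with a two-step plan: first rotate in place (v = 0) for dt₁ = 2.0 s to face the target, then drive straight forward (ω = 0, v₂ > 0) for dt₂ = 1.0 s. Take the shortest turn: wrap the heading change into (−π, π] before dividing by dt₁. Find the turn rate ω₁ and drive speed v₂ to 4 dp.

ω₁ = -0.1009, v₂ = 4.4721

heading to target = atan2(-5−-1, 0−2) = -2.0344
Δθ = wrap(-2.0344 − -1.8326) = -0.2018; ω₁ = Δθ/dt₁ = -0.1009
distance = √((0−2)² + (-5−-1)²) = 4.4721; v₂ = distance/dt₂ = 4.4721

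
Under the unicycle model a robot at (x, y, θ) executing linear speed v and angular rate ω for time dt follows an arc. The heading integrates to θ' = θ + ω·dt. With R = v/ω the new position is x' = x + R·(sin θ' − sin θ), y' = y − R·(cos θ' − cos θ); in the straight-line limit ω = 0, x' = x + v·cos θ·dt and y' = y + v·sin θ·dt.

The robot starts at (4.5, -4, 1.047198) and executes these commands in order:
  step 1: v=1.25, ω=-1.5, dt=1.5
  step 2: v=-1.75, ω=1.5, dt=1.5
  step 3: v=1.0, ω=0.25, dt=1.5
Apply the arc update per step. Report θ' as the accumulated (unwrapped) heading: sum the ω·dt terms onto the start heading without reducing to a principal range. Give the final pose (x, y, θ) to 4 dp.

(4.3921, -2.5455, 1.4222)

step 1: θ'=-1.2028 (R=-0.8333) → pose (5.9992, -4.1169, -1.2028)
step 2: θ'=1.0472 (R=-1.1667) → pose (3.9003, -3.9532, 1.0472)
step 3: θ'=1.4222 (R=4.0000) → pose (4.3921, -2.5455, 1.4222)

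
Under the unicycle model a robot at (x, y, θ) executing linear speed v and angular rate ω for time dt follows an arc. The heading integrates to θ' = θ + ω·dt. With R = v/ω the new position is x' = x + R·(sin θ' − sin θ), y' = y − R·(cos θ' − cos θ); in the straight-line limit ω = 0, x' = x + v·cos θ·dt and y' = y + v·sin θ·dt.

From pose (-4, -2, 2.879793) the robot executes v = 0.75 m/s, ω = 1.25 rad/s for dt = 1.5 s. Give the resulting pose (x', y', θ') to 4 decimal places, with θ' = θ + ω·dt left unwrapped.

(-4.7548, -2.6050, 4.7548)

θ' = 2.8798 + 1.25·1.5 = 4.7548
R = v/ω = 0.75/1.25 = 0.6000
x' = -4 + 0.6000·(sin 4.7548 − sin 2.8798) = -4.7548
y' = -2 − 0.6000·(cos 4.7548 − cos 2.8798) = -2.6050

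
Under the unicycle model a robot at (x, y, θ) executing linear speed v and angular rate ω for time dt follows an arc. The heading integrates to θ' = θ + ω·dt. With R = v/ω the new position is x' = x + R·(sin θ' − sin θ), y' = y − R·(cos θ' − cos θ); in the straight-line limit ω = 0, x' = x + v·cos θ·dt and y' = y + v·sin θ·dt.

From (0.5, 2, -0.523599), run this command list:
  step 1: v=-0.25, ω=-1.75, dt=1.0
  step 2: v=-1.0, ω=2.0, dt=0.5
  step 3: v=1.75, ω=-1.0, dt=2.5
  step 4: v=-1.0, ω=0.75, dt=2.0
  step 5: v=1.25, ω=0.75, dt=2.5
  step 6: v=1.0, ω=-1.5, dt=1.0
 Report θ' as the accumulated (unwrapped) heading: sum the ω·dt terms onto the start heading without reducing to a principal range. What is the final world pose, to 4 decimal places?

step 1: θ'=-2.2736 (R=0.1429) → pose (0.4624, 2.2161, -2.2736)
step 2: θ'=-1.2736 (R=-0.5000) → pose (0.5590, 2.6857, -1.2736)
step 3: θ'=-3.7736 (R=-1.7500) → pose (-2.1481, 0.7612, -3.7736)
step 4: θ'=-2.2736 (R=-1.3333) → pose (-0.3431, 0.9752, -2.2736)
step 5: θ'=-0.3986 (R=1.6667) → pose (0.2818, -1.6381, -0.3986)
step 6: θ'=-1.8986 (R=-0.6667) → pose (0.6542, -2.4671, -1.8986)

(0.6542, -2.4671, -1.8986)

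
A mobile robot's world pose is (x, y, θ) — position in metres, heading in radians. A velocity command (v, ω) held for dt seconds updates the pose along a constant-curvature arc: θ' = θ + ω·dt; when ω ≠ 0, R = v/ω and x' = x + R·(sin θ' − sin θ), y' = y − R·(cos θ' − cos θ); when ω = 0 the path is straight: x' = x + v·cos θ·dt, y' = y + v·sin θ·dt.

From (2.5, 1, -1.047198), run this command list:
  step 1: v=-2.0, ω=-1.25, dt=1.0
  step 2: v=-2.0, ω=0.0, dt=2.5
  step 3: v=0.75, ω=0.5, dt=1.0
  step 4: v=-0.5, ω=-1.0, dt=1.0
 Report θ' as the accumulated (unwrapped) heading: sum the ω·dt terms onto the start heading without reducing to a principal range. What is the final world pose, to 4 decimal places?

step 1: θ'=-2.2972 (R=1.6000) → pose (2.6895, 2.8627, -2.2972)
step 2: θ'=-2.2972 (straight) → pose (6.0105, 6.6005, -2.2972)
step 3: θ'=-1.7972 (R=1.5000) → pose (5.6701, 5.9410, -1.7972)
step 4: θ'=-2.7972 (R=0.5000) → pose (5.9885, 6.2994, -2.7972)

(5.9885, 6.2994, -2.7972)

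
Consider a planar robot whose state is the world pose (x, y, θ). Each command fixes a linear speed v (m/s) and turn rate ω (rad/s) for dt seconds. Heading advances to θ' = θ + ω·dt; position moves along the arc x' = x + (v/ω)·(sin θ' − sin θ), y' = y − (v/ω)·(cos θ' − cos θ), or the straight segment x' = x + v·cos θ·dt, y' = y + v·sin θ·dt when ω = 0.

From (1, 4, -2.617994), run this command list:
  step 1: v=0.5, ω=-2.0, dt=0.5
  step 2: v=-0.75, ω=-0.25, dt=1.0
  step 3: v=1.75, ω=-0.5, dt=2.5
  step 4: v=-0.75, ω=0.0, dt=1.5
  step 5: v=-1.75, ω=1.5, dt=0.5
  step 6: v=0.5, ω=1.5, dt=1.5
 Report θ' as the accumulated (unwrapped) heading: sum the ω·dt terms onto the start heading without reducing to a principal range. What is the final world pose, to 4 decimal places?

step 1: θ'=-3.6180 (R=-0.2500) → pose (0.7604, 3.9943, -3.6180)
step 2: θ'=-3.8680 (R=3.0000) → pose (1.3772, 3.5711, -3.8680)
step 3: θ'=-5.1180 (R=-3.5000) → pose (0.4858, 7.5686, -5.1180)
step 4: θ'=-5.1180 (straight) → pose (0.0419, 6.5349, -5.1180)
step 5: θ'=-4.3680 (R=-1.1667) → pose (0.0157, 5.6806, -4.3680)
step 6: θ'=-2.1180 (R=0.3333) → pose (-0.5827, 5.7415, -2.1180)

(-0.5827, 5.7415, -2.1180)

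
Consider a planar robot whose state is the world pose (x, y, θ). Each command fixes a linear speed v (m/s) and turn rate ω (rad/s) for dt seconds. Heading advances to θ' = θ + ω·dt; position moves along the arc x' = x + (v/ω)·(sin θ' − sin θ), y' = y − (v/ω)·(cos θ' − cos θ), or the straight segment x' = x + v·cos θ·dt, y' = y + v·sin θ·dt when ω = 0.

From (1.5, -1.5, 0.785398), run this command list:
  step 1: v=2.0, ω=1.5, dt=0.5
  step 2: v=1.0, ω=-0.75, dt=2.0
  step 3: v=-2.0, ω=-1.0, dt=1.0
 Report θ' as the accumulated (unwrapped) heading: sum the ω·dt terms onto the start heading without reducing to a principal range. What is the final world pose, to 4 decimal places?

(1.4606, 1.5402, -0.9646)

step 1: θ'=1.5354 (R=1.3333) → pose (1.8897, -0.6044, 1.5354)
step 2: θ'=0.0354 (R=-1.3333) → pose (3.1750, 0.6809, 0.0354)
step 3: θ'=-0.9646 (R=2.0000) → pose (1.4606, 1.5402, -0.9646)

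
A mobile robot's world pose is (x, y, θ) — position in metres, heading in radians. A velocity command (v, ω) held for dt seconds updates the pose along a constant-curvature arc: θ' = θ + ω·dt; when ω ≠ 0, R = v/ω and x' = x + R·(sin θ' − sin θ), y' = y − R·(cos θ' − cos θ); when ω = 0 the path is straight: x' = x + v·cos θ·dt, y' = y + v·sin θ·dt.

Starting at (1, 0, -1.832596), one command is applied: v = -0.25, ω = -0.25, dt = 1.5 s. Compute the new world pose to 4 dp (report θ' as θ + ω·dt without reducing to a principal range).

(1.1619, 0.3358, -2.2076)

θ' = -1.8326 + -0.25·1.5 = -2.2076
R = v/ω = -0.25/-0.25 = 1.0000
x' = 1 + 1.0000·(sin -2.2076 − sin -1.8326) = 1.1619
y' = 0 − 1.0000·(cos -2.2076 − cos -1.8326) = 0.3358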